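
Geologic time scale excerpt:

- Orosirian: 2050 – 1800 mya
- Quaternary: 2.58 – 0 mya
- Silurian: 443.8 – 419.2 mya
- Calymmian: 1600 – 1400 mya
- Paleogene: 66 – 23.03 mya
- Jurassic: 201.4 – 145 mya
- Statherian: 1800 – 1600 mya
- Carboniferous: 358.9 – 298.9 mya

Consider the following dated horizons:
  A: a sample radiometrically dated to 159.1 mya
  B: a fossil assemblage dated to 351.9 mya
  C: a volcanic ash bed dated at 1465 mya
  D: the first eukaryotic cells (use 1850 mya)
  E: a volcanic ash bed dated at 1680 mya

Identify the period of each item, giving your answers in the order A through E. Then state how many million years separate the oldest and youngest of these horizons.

A — Jurassic; B — Carboniferous; C — Calymmian; D — Orosirian; E — Statherian; span 1690.9 million years

Match each age against the start–end ranges in the excerpt: A = 159.1 Ma → Jurassic (201.4–145); B = 351.9 Ma → Carboniferous (358.9–298.9); C = 1465 Ma → Calymmian (1600–1400); D = 1850 Ma → Orosirian (2050–1800); E = 1680 Ma → Statherian (1800–1600).
The largest age is 1850 Ma and the smallest is 159.1 Ma; their difference is 1690.9 Myr.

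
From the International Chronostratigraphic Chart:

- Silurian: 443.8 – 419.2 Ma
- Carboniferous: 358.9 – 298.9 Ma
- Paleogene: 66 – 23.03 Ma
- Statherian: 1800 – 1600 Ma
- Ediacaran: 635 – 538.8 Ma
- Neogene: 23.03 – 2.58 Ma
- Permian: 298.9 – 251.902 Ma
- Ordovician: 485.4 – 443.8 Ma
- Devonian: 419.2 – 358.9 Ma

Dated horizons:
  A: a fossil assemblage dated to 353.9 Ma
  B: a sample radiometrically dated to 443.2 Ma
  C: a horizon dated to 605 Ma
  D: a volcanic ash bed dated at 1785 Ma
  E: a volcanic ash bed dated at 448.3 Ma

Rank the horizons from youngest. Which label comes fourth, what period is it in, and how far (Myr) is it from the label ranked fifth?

C, in the Ediacaran; 1180 million years to D

Smaller Ma means younger, so youngest first: A 353.9 < B 443.2 < E 448.3 < C 605 < D 1785.
Counting 4 along gives C (605 Ma); the excerpt puts that inside the Ediacaran, 635–538.8 Ma.
Next in line is D (1785 Ma), and 1785 − 605 = 1180 Myr.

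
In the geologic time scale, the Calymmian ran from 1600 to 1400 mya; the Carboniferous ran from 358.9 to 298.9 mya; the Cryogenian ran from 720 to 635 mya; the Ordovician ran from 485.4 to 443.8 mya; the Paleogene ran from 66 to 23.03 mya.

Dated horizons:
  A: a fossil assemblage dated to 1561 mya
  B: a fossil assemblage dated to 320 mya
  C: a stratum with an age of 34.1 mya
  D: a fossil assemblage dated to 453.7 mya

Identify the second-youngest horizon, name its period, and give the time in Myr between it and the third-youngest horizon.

Smaller Ma means younger, so youngest first: C 34.1 < B 320 < D 453.7 < A 1561.
Counting 2 along gives B (320 Ma); the excerpt puts that inside the Carboniferous, 358.9–298.9 Ma.
Next in line is D (453.7 Ma), and 453.7 − 320 = 133.7 Myr.

B, in the Carboniferous; 133.7 million years to D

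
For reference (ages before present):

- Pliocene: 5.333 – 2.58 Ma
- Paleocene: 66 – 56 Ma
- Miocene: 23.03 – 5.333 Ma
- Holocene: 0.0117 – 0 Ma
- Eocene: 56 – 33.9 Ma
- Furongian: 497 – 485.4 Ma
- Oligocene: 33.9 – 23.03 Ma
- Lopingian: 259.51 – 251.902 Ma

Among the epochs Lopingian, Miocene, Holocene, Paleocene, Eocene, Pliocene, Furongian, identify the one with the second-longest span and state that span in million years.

Miocene, 17.697 million years

Start − end for each: Lopingian 259.51 − 251.902 = 7.608; Miocene 23.03 − 5.333 = 17.697; Holocene 0.0117 − 0 = 0.0117; Paleocene 66 − 56 = 10; Eocene 56 − 33.9 = 22.1; Pliocene 5.333 − 2.58 = 2.753; Furongian 497 − 485.4 = 11.6.
Ranking these from longest: Eocene > Miocene > Furongian > Paleocene > Lopingian > Pliocene > Holocene.
Position 2 in that ranking is Miocene, which lasted 17.697 Myr.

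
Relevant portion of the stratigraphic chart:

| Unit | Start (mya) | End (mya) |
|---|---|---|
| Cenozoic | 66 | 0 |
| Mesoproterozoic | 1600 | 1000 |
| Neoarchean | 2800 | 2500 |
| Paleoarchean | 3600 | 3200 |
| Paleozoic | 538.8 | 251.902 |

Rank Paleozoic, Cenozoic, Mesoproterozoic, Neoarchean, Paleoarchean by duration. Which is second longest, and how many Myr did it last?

Start − end for each: Paleozoic 538.8 − 251.902 = 286.898; Cenozoic 66 − 0 = 66; Mesoproterozoic 1600 − 1000 = 600; Neoarchean 2800 − 2500 = 300; Paleoarchean 3600 − 3200 = 400.
Ranking these from longest: Mesoproterozoic > Paleoarchean > Neoarchean > Paleozoic > Cenozoic.
Position 2 in that ranking is Paleoarchean, which lasted 400 Myr.

Paleoarchean, 400 million years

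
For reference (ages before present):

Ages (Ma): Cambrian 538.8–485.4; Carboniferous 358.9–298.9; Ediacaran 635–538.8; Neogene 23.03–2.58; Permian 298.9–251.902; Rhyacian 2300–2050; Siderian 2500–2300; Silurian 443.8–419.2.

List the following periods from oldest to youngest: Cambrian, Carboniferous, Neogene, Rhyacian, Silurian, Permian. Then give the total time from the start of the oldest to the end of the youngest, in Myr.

Start ages (Ma): Rhyacian 2300, Cambrian 538.8, Silurian 443.8, Carboniferous 358.9, Permian 298.9, Neogene 23.03.
Ordered oldest to youngest: Rhyacian, Cambrian, Silurian, Carboniferous, Permian, Neogene.
Span = 2300 − 2.58 = 2297.42 Myr.

Rhyacian, Cambrian, Silurian, Carboniferous, Permian, Neogene; total span 2297.42 Myr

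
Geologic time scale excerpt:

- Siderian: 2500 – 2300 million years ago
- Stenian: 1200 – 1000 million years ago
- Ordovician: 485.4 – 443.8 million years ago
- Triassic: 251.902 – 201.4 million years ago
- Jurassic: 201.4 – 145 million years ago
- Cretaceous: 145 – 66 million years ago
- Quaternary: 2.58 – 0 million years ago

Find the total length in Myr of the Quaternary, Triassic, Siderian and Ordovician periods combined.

Each duration: Quaternary = 2.58; Triassic = 50.502; Siderian = 200; Ordovician = 41.6.
Sum: 2.58 + 50.502 + 200 + 41.6 = 294.682 Myr.

294.682 million years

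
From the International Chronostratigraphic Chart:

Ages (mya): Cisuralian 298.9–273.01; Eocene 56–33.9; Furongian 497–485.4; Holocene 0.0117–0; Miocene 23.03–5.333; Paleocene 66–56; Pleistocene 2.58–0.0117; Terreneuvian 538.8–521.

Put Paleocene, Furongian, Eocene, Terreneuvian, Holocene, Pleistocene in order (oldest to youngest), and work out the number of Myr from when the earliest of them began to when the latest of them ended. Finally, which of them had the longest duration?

Terreneuvian → Furongian → Paleocene → Eocene → Pleistocene → Holocene; total span 538.8 Myr; longest is Eocene

From the excerpt: Paleocene 66–56; Furongian 497–485.4; Eocene 56–33.9; Terreneuvian 538.8–521; Holocene 0.0117–0; Pleistocene 2.58–0.0117 (Ma).
Larger Ma is earlier, so the oldest is Terreneuvian and the youngest is Holocene; oldest to youngest: Terreneuvian, Furongian, Paleocene, Eocene, Pleistocene, Holocene.
Oldest start 538.8 minus youngest end 0 gives 538.8 Myr overall.
Individual lengths (start − end): Furongian 11.6; Terreneuvian 17.8; Pleistocene 2.5683; Paleocene 10; Eocene 22.1; Holocene 0.0117. The largest is Eocene at 22.1 Myr.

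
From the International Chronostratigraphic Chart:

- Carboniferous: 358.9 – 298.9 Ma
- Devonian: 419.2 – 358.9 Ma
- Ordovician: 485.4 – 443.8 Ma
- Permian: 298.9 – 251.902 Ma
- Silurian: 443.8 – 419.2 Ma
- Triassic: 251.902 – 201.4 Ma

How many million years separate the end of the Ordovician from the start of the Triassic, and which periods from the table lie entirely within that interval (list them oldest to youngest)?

191.898 million years; Silurian, Devonian, Carboniferous, Permian

End of Ordovician = 443.8 Ma; start of Triassic = 251.902 Ma.
Gap = 443.8 − 251.902 = 191.898 Myr.
Periods wholly inside 443.8–251.902 Ma: Silurian (443.8–419.2), Devonian (419.2–358.9), Carboniferous (358.9–298.9), Permian (298.9–251.902).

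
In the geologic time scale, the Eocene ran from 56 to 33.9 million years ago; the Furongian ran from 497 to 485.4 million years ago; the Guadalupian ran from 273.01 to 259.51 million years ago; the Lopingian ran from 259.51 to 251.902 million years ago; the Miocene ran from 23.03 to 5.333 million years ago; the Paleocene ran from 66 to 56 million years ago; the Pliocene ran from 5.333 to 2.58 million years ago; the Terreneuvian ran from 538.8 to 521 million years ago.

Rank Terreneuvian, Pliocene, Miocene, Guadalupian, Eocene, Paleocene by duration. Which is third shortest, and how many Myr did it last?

Start − end for each: Terreneuvian 538.8 − 521 = 17.8; Pliocene 5.333 − 2.58 = 2.753; Miocene 23.03 − 5.333 = 17.697; Guadalupian 273.01 − 259.51 = 13.5; Eocene 56 − 33.9 = 22.1; Paleocene 66 − 56 = 10.
Ranking these from shortest: Pliocene < Paleocene < Guadalupian < Miocene < Terreneuvian < Eocene.
Position 3 in that ranking is Guadalupian, which lasted 13.5 Myr.

Guadalupian, 13.5 million years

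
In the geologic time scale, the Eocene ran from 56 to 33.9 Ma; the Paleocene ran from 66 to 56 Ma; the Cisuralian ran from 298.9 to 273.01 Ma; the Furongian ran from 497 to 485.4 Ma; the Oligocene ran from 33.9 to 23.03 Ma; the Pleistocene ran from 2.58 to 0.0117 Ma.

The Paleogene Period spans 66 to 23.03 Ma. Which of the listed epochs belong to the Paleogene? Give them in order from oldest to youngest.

Paleocene, Eocene, Oligocene

Epochs with both bounds inside 66–23.03 Ma: Paleocene (66–56), Eocene (56–33.9), Oligocene (33.9–23.03).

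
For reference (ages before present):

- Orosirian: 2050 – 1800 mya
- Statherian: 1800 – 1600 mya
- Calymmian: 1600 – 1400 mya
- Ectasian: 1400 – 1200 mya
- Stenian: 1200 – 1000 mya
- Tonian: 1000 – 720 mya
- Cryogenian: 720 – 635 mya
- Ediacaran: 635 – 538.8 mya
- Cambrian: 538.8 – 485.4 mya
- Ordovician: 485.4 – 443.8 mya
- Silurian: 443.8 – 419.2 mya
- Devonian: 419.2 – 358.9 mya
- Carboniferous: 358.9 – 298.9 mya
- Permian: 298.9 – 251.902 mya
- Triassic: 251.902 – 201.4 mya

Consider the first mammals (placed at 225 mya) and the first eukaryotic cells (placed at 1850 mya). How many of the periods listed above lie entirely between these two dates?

1850 Ma sits inside the Orosirian (2050–1800) and 225 Ma inside the Triassic (251.902–201.4); neither of those is wholly between the two dates.
The listed periods lying completely between them are Statherian, Calymmian, Ectasian, Stenian, Tonian, Cryogenian, Ediacaran, Cambrian, Ordovician, Silurian, Devonian, Carboniferous, Permian — 13 in all.

13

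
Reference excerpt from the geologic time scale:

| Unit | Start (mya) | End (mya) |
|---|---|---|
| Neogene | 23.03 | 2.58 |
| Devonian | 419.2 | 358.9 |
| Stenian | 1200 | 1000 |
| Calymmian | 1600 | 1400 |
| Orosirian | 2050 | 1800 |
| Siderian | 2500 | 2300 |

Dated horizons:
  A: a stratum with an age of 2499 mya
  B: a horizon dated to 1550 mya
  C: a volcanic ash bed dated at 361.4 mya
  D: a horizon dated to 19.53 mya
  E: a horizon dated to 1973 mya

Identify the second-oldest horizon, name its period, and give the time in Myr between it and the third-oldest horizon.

E, in the Orosirian; 423 million years to B

Sorted oldest-first by Ma: A (2499), E (1973), B (1550), C (361.4), D (19.53).
The second oldest is E at 1973 Ma, which lies in 2050–1800 Ma: the Orosirian.
The third oldest is B at 1550 Ma; separation = |1973 − 1550| = 423 Myr.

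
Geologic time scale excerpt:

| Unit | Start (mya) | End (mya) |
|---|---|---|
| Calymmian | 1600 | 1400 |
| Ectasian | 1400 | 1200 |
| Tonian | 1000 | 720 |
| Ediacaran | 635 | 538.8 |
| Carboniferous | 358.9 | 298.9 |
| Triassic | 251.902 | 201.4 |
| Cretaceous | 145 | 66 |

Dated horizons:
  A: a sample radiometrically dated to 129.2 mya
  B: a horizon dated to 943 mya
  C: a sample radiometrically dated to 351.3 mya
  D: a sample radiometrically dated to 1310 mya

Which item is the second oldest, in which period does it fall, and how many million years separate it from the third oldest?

Sorted oldest-first by Ma: D (1310), B (943), C (351.3), A (129.2).
The second oldest is B at 943 Ma, which lies in 1000–720 Ma: the Tonian.
The third oldest is C at 351.3 Ma; separation = |943 − 351.3| = 591.7 Myr.

B, in the Tonian; 591.7 million years to C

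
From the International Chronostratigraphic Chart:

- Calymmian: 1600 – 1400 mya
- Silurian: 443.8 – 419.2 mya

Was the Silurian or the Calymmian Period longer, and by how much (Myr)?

Calymmian, by 175.4 million years

Silurian: 443.8 − 419.2 = 24.6 Myr.
Calymmian: 1600 − 1400 = 200 Myr.
Difference: 200 − 24.6 = 175.4 Myr, so the Calymmian was longer.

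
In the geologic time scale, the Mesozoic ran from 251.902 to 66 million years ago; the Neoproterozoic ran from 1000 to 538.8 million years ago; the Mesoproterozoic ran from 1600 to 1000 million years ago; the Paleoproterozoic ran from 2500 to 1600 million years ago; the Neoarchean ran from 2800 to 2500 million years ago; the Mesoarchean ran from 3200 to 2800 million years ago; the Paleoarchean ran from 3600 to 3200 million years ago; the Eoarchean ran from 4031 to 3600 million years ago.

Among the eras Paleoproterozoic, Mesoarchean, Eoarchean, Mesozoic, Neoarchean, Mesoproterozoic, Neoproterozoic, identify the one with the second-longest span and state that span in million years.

Start − end for each: Paleoproterozoic 2500 − 1600 = 900; Mesoarchean 3200 − 2800 = 400; Eoarchean 4031 − 3600 = 431; Mesozoic 251.902 − 66 = 185.902; Neoarchean 2800 − 2500 = 300; Mesoproterozoic 1600 − 1000 = 600; Neoproterozoic 1000 − 538.8 = 461.2.
Ranking these from longest: Paleoproterozoic > Mesoproterozoic > Neoproterozoic > Eoarchean > Mesoarchean > Neoarchean > Mesozoic.
Position 2 in that ranking is Mesoproterozoic, which lasted 600 Myr.

Mesoproterozoic, 600 million years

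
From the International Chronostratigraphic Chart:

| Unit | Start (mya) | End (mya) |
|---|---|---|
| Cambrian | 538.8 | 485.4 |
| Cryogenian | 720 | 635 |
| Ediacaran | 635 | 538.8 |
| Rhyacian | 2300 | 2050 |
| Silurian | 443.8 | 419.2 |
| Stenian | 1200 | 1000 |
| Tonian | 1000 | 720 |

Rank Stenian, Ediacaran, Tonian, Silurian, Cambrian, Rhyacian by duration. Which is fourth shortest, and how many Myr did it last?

Stenian, 200 million years

Start − end for each: Stenian 1200 − 1000 = 200; Ediacaran 635 − 538.8 = 96.2; Tonian 1000 − 720 = 280; Silurian 443.8 − 419.2 = 24.6; Cambrian 538.8 − 485.4 = 53.4; Rhyacian 2300 − 2050 = 250.
Ranking these from shortest: Silurian < Cambrian < Ediacaran < Stenian < Rhyacian < Tonian.
Position 4 in that ranking is Stenian, which lasted 200 Myr.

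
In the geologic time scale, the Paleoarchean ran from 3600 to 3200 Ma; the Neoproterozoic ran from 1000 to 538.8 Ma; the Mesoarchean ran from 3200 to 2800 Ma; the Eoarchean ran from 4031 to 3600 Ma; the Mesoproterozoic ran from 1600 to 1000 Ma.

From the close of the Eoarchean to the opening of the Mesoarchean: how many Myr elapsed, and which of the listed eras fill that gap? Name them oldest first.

400 million years; Paleoarchean

End of Eoarchean = 3600 Ma; start of Mesoarchean = 3200 Ma.
Gap = 3600 − 3200 = 400 Myr.
Eras wholly inside 3600–3200 Ma: Paleoarchean (3600–3200).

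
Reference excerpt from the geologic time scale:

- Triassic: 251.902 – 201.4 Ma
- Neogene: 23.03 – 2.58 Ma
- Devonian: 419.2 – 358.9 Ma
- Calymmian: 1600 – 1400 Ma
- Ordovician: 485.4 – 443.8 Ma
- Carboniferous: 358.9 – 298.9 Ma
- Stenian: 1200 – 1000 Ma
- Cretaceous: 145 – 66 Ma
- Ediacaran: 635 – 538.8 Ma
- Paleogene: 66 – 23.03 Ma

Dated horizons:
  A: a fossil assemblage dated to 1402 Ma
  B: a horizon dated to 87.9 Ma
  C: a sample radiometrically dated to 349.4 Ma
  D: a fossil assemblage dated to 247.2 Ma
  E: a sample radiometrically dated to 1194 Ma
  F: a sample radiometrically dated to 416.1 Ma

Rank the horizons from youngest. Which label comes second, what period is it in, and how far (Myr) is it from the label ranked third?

D, in the Triassic; 102.2 million years to C

Sorted youngest-first by Ma: B (87.9), D (247.2), C (349.4), F (416.1), E (1194), A (1402).
The second youngest is D at 247.2 Ma, which lies in 251.902–201.4 Ma: the Triassic.
The third youngest is C at 349.4 Ma; separation = |247.2 − 349.4| = 102.2 Myr.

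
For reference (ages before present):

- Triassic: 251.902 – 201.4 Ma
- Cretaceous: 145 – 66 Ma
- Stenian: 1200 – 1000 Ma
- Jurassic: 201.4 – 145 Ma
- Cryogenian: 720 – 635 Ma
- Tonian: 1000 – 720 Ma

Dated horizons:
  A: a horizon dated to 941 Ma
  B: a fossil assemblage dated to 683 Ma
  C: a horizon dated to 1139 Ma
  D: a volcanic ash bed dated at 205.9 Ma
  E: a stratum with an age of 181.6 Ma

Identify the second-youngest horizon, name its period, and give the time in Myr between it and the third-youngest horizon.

Sorted youngest-first by Ma: E (181.6), D (205.9), B (683), A (941), C (1139).
The second youngest is D at 205.9 Ma, which lies in 251.902–201.4 Ma: the Triassic.
The third youngest is B at 683 Ma; separation = |205.9 − 683| = 477.1 Myr.

D, in the Triassic; 477.1 million years to B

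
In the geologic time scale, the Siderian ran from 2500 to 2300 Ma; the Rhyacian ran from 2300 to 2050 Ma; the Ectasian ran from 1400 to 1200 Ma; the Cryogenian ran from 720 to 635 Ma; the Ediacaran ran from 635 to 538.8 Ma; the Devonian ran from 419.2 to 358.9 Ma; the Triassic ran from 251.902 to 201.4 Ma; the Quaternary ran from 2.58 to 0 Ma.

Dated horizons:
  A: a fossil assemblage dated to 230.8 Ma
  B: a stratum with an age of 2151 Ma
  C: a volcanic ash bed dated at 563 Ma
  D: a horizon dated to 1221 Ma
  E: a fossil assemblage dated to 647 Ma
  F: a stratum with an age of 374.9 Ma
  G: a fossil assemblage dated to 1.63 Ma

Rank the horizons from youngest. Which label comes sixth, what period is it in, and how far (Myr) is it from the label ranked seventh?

D, in the Ectasian; 930 million years to B

Smaller Ma means younger, so youngest first: G 1.63 < A 230.8 < F 374.9 < C 563 < E 647 < D 1221 < B 2151.
Counting 6 along gives D (1221 Ma); the excerpt puts that inside the Ectasian, 1400–1200 Ma.
Next in line is B (2151 Ma), and 2151 − 1221 = 930 Myr.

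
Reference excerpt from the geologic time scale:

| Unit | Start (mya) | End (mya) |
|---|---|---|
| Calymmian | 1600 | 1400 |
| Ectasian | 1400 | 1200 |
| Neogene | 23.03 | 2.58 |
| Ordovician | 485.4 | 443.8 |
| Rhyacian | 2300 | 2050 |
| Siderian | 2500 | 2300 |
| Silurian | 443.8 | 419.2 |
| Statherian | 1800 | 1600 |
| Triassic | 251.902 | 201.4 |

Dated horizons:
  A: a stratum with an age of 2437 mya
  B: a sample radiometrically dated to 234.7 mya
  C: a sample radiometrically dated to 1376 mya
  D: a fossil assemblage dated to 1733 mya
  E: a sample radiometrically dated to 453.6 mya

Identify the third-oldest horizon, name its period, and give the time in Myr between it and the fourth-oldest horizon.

C, in the Ectasian; 922.4 million years to E

Sorted oldest-first by Ma: A (2437), D (1733), C (1376), E (453.6), B (234.7).
The third oldest is C at 1376 Ma, which lies in 1400–1200 Ma: the Ectasian.
The fourth oldest is E at 453.6 Ma; separation = |1376 − 453.6| = 922.4 Myr.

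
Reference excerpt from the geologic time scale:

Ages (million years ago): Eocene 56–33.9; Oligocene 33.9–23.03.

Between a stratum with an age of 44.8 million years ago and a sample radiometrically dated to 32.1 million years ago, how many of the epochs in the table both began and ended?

0

Checking each listed span, none has both start < 44.8 Ma and end > 32.1 Ma — every epoch straddles one of the two dates or lies outside them — so the count is 0.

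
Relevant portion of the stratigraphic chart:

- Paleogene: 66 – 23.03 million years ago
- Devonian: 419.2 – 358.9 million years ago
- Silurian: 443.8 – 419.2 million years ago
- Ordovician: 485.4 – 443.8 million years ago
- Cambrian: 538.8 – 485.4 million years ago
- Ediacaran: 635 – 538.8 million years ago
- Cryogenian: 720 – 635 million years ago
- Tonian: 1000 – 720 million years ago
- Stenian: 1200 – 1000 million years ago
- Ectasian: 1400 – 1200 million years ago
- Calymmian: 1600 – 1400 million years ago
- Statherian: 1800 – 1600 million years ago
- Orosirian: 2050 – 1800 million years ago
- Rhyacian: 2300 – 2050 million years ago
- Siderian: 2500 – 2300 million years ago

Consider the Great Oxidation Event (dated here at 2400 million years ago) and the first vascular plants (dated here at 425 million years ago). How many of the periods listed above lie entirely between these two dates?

2400 Ma sits inside the Siderian (2500–2300) and 425 Ma inside the Silurian (443.8–419.2); neither of those is wholly between the two dates.
The listed periods lying completely between them are Rhyacian, Orosirian, Statherian, Calymmian, Ectasian, Stenian, Tonian, Cryogenian, Ediacaran, Cambrian, Ordovician — 11 in all.

11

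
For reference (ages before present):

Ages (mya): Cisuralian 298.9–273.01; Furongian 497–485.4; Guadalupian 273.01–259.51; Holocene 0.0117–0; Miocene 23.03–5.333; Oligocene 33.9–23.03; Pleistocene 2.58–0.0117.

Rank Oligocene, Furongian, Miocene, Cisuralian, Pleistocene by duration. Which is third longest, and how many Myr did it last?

Furongian, 11.6 million years

Durations: Oligocene 10.87; Furongian 11.6; Miocene 17.697; Cisuralian 25.89; Pleistocene 2.5683 Myr.
Sorted longest-first: Cisuralian (25.89), Miocene (17.697), Furongian (11.6), Oligocene (10.87), Pleistocene (2.5683).
The third longest is Furongian at 11.6 Myr.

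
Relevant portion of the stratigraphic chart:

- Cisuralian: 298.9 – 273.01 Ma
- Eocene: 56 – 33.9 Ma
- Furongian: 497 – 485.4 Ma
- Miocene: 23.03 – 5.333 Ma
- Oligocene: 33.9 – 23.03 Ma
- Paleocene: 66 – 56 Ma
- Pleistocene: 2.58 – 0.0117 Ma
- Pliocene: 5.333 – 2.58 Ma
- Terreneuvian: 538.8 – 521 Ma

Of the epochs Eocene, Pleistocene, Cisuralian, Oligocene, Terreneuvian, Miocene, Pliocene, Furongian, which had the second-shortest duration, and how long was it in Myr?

Durations: Eocene 22.1; Pleistocene 2.5683; Cisuralian 25.89; Oligocene 10.87; Terreneuvian 17.8; Miocene 17.697; Pliocene 2.753; Furongian 11.6 Myr.
Sorted shortest-first: Pleistocene (2.5683), Pliocene (2.753), Oligocene (10.87), Furongian (11.6), Miocene (17.697), Terreneuvian (17.8), Eocene (22.1), Cisuralian (25.89).
The second shortest is Pliocene at 2.753 Myr.

Pliocene, 2.753 million years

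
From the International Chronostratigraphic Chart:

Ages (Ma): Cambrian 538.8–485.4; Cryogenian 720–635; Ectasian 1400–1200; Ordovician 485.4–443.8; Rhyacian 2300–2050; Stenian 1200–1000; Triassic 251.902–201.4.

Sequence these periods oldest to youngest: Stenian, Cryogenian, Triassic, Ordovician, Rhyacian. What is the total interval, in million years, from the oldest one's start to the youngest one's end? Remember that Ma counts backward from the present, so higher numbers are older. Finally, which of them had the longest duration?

Start ages (Ma): Rhyacian 2300, Stenian 1200, Cryogenian 720, Ordovician 485.4, Triassic 251.902.
Ordered oldest to youngest: Rhyacian, Stenian, Cryogenian, Ordovician, Triassic.
Span = 2300 − 201.4 = 2098.6 Myr.
Durations: Triassic 50.502, Rhyacian 250, Cryogenian 85, Stenian 200, Ordovician 41.6 → longest is Rhyacian (250 Myr).

Rhyacian, Stenian, Cryogenian, Ordovician, Triassic; total span 2098.6 Myr; longest is Rhyacian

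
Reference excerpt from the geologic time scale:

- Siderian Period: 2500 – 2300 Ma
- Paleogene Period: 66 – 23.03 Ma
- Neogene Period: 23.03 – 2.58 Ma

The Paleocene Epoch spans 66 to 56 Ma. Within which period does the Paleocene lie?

The Paleocene (66–56 Ma) lies entirely within 66–23.03 Ma, the Paleogene Period.

Paleogene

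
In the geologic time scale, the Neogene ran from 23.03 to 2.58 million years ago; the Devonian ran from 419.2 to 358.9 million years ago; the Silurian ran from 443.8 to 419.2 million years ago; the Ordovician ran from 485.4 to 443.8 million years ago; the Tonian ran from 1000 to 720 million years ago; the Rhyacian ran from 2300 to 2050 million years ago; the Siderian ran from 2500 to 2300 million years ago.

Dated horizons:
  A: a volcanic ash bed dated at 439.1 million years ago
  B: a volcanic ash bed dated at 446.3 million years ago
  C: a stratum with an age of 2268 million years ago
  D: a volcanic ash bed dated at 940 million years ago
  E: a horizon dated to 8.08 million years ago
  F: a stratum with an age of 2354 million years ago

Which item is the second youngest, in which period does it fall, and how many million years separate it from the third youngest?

Smaller Ma means younger, so youngest first: E 8.08 < A 439.1 < B 446.3 < D 940 < C 2268 < F 2354.
Counting 2 along gives A (439.1 Ma); the excerpt puts that inside the Silurian, 443.8–419.2 Ma.
Next in line is B (446.3 Ma), and 446.3 − 439.1 = 7.2 Myr.

A, in the Silurian; 7.2 million years to B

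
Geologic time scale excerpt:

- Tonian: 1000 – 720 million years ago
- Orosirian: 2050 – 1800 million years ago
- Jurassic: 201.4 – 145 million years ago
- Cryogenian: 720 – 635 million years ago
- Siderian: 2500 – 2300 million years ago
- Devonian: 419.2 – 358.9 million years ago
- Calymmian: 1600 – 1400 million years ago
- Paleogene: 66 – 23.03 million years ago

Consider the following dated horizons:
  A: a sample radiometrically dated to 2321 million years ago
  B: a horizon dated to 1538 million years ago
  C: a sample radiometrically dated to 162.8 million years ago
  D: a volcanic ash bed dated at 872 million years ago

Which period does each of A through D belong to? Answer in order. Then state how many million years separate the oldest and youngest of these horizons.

A: 2321 Ma lies in 2500–2300 Ma, so Siderian.
B: 1538 Ma lies in 1600–1400 Ma, so Calymmian.
C: 162.8 Ma lies in 201.4–145 Ma, so Jurassic.
D: 872 Ma lies in 1000–720 Ma, so Tonian.
Oldest = 2321 Ma, youngest = 162.8 Ma → span 2158.2 Myr.

A — Siderian; B — Calymmian; C — Jurassic; D — Tonian; span 2158.2 million years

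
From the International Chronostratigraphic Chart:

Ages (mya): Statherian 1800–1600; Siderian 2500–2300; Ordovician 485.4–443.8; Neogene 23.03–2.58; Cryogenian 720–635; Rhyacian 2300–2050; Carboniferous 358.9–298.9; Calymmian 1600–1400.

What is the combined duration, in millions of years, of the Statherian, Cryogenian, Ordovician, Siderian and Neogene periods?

547.05 million years

Each duration: Statherian = 200; Cryogenian = 85; Ordovician = 41.6; Siderian = 200; Neogene = 20.45.
Sum: 200 + 85 + 41.6 + 200 + 20.45 = 547.05 Myr.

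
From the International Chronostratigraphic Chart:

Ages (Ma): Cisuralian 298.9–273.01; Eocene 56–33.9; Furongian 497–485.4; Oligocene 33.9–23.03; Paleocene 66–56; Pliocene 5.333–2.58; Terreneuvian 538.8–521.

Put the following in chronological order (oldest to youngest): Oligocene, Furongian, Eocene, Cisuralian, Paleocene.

Furongian → Cisuralian → Paleocene → Eocene → Oligocene

Sorting by start age (descending Ma, since larger Ma = older): Furongian start 497, Cisuralian start 298.9, Paleocene start 66, Eocene start 56, Oligocene start 33.9.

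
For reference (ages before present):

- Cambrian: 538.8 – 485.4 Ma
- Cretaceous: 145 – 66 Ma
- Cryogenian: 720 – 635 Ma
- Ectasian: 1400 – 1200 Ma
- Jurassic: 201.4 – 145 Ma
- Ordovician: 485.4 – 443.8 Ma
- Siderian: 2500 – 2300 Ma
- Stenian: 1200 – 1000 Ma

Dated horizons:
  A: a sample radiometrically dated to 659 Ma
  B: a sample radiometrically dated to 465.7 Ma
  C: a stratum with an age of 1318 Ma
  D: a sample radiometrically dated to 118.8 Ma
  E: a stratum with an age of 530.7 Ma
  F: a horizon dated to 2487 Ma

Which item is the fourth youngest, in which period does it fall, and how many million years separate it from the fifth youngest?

A, in the Cryogenian; 659 million years to C

Sorted youngest-first by Ma: D (118.8), B (465.7), E (530.7), A (659), C (1318), F (2487).
The fourth youngest is A at 659 Ma, which lies in 720–635 Ma: the Cryogenian.
The fifth youngest is C at 1318 Ma; separation = |659 − 1318| = 659 Myr.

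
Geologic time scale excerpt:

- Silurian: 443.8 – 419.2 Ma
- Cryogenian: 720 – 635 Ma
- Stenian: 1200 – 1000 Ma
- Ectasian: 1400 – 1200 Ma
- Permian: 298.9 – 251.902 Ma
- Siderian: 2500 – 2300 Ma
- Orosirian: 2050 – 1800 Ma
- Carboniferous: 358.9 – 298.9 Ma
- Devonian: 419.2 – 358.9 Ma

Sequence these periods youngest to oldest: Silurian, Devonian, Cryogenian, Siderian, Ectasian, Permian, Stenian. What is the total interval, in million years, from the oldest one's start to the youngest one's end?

From the excerpt: Silurian 443.8–419.2; Devonian 419.2–358.9; Cryogenian 720–635; Siderian 2500–2300; Ectasian 1400–1200; Permian 298.9–251.902; Stenian 1200–1000 (Ma).
Larger Ma is earlier, so the oldest is Siderian and the youngest is Permian; youngest to oldest: Permian, Devonian, Silurian, Cryogenian, Stenian, Ectasian, Siderian.
Oldest start 2500 minus youngest end 251.902 gives 2248.098 Myr overall.

Permian, Devonian, Silurian, Cryogenian, Stenian, Ectasian, Siderian; total span 2248.098 Myr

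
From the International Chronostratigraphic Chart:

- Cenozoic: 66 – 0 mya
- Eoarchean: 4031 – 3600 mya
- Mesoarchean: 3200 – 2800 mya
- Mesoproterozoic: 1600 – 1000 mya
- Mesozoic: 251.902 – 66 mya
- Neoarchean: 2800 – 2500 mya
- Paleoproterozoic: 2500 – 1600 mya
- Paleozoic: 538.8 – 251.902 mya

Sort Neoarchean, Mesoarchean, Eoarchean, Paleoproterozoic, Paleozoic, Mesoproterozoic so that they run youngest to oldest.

Read off each span (Ma): Neoarchean 2800–2500; Mesoarchean 3200–2800; Eoarchean 4031–3600; Paleoproterozoic 2500–1600; Paleozoic 538.8–251.902; Mesoproterozoic 1600–1000.
Larger Ma is older, so oldest→youngest is Eoarchean, Mesoarchean, Neoarchean, Paleoproterozoic, Mesoproterozoic, Paleozoic; reverse it for youngest→oldest.

Paleozoic → Mesoproterozoic → Paleoproterozoic → Neoarchean → Mesoarchean → Eoarchean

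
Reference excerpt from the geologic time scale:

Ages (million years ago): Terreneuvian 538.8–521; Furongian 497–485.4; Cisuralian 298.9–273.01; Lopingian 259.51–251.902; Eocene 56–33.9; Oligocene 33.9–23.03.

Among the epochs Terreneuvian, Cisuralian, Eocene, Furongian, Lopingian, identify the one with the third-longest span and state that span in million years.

Durations: Terreneuvian 17.8; Cisuralian 25.89; Eocene 22.1; Furongian 11.6; Lopingian 7.608 Myr.
Sorted longest-first: Cisuralian (25.89), Eocene (22.1), Terreneuvian (17.8), Furongian (11.6), Lopingian (7.608).
The third longest is Terreneuvian at 17.8 Myr.

Terreneuvian, 17.8 million years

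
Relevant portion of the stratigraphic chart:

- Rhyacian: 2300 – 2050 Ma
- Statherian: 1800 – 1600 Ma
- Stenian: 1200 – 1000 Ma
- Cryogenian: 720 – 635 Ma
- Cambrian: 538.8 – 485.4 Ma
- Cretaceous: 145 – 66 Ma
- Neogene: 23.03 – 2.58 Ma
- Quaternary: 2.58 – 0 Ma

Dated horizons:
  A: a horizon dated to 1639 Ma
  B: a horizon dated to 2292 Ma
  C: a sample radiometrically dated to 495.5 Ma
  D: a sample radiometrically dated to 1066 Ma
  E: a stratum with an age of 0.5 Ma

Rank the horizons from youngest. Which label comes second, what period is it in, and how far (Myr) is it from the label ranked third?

C, in the Cambrian; 570.5 million years to D

Sorted youngest-first by Ma: E (0.5), C (495.5), D (1066), A (1639), B (2292).
The second youngest is C at 495.5 Ma, which lies in 538.8–485.4 Ma: the Cambrian.
The third youngest is D at 1066 Ma; separation = |495.5 − 1066| = 570.5 Myr.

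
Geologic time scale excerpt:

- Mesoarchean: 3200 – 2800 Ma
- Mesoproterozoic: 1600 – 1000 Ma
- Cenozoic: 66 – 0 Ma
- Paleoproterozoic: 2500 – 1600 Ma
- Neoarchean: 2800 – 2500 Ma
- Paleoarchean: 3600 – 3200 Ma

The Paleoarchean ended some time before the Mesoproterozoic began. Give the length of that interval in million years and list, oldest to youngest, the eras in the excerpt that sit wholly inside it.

1600 million years; Mesoarchean, Neoarchean, Paleoproterozoic

The Paleoarchean closes at 3200 Ma and the Mesoproterozoic opens at 1600 Ma, so the interval is 3200 − 1600 = 1600 Myr.
An era fits inside if it starts at or after 3200 Ma and ends at or before 1600 Ma; oldest first that gives Mesoarchean, Neoarchean, Paleoproterozoic.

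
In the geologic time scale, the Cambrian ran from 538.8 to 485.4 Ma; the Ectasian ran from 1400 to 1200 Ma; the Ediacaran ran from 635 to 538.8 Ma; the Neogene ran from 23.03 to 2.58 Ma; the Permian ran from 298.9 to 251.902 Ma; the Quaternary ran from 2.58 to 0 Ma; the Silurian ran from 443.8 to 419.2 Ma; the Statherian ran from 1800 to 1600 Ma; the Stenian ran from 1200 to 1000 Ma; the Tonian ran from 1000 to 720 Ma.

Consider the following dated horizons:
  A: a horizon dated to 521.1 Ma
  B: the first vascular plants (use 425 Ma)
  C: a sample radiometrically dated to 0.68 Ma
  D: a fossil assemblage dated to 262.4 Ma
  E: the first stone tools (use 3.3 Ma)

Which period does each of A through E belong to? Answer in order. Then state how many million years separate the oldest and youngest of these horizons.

Match each age against the start–end ranges in the excerpt: A = 521.1 Ma → Cambrian (538.8–485.4); B = 425 Ma → Silurian (443.8–419.2); C = 0.68 Ma → Quaternary (2.58–0); D = 262.4 Ma → Permian (298.9–251.902); E = 3.3 Ma → Neogene (23.03–2.58).
The largest age is 521.1 Ma and the smallest is 0.68 Ma; their difference is 520.42 Myr.

A — Cambrian; B — Silurian; C — Quaternary; D — Permian; E — Neogene; span 520.42 million years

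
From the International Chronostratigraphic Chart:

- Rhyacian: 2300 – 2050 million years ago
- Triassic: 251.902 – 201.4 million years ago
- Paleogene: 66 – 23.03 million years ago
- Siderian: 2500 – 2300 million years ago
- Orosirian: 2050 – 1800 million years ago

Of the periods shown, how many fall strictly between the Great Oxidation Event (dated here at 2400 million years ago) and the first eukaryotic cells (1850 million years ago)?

1

2400 Ma sits inside the Siderian (2500–2300) and 1850 Ma inside the Orosirian (2050–1800); neither of those is wholly between the two dates.
The listed periods lying completely between them are Rhyacian — 1 in all.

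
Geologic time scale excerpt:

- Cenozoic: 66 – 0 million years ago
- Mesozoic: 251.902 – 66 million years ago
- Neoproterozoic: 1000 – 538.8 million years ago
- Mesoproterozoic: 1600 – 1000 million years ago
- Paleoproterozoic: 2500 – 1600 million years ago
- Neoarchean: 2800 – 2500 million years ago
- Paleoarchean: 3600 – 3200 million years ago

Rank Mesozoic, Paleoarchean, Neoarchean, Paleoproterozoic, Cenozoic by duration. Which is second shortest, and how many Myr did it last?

Mesozoic, 185.902 million years

Start − end for each: Mesozoic 251.902 − 66 = 185.902; Paleoarchean 3600 − 3200 = 400; Neoarchean 2800 − 2500 = 300; Paleoproterozoic 2500 − 1600 = 900; Cenozoic 66 − 0 = 66.
Ranking these from shortest: Cenozoic < Mesozoic < Neoarchean < Paleoarchean < Paleoproterozoic.
Position 2 in that ranking is Mesozoic, which lasted 185.902 Myr.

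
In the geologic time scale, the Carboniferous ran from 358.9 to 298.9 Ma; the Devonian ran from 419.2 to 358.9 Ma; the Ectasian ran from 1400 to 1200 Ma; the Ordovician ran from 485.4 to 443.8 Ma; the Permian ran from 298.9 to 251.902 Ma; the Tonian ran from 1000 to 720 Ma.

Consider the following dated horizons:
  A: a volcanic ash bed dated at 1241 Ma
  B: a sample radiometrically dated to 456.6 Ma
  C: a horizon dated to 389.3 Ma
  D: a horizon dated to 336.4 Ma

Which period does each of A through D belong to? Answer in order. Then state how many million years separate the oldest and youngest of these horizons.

Match each age against the start–end ranges in the excerpt: A = 1241 Ma → Ectasian (1400–1200); B = 456.6 Ma → Ordovician (485.4–443.8); C = 389.3 Ma → Devonian (419.2–358.9); D = 336.4 Ma → Carboniferous (358.9–298.9).
The largest age is 1241 Ma and the smallest is 336.4 Ma; their difference is 904.6 Myr.

A — Ectasian; B — Ordovician; C — Devonian; D — Carboniferous; span 904.6 million years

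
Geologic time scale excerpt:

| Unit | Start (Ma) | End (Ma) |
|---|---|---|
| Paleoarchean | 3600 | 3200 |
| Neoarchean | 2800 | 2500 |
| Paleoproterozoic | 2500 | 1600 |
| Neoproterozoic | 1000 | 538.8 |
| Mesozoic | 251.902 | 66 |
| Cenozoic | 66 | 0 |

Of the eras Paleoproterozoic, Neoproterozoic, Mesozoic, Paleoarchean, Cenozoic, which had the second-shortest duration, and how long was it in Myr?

Mesozoic, 185.902 million years

Durations: Paleoproterozoic 900; Neoproterozoic 461.2; Mesozoic 185.902; Paleoarchean 400; Cenozoic 66 Myr.
Sorted shortest-first: Cenozoic (66), Mesozoic (185.902), Paleoarchean (400), Neoproterozoic (461.2), Paleoproterozoic (900).
The second shortest is Mesozoic at 185.902 Myr.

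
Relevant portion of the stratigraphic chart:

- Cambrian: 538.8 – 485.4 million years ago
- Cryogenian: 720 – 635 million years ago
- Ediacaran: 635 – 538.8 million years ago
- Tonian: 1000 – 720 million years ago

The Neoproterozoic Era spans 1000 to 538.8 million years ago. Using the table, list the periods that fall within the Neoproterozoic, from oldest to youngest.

Periods with both bounds inside 1000–538.8 Ma: Tonian (1000–720), Cryogenian (720–635), Ediacaran (635–538.8).

Tonian, Cryogenian, Ediacaran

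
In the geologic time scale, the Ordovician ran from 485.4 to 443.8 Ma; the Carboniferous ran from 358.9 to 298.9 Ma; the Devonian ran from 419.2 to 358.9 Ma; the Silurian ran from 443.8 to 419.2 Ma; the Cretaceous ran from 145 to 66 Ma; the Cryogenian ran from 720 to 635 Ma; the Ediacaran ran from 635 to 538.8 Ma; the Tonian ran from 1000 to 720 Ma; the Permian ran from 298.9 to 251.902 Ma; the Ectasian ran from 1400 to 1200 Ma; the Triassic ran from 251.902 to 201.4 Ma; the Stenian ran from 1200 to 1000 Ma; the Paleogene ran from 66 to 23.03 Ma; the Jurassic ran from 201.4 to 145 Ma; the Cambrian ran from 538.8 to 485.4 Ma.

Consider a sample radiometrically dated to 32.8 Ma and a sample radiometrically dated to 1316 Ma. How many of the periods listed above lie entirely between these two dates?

13

The older date is 1316 Ma and the younger is 32.8 Ma.
Periods with start < 1316 and end > 32.8 Ma: Stenian (1200–1000), Tonian (1000–720), Cryogenian (720–635), Ediacaran (635–538.8), Cambrian (538.8–485.4), Ordovician (485.4–443.8), Silurian (443.8–419.2), Devonian (419.2–358.9), Carboniferous (358.9–298.9), Permian (298.9–251.902), Triassic (251.902–201.4), Jurassic (201.4–145), Cretaceous (145–66).
That is 13 complete periods.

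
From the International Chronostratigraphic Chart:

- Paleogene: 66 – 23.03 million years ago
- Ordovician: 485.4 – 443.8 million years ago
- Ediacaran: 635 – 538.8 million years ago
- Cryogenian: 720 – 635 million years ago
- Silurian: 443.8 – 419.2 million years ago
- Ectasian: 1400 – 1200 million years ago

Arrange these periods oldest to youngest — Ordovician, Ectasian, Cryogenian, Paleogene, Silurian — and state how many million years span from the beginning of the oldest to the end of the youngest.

From the excerpt: Ordovician 485.4–443.8; Ectasian 1400–1200; Cryogenian 720–635; Paleogene 66–23.03; Silurian 443.8–419.2 (Ma).
Larger Ma is earlier, so the oldest is Ectasian and the youngest is Paleogene; oldest to youngest: Ectasian, Cryogenian, Ordovician, Silurian, Paleogene.
Oldest start 1400 minus youngest end 23.03 gives 1376.97 Myr overall.

Ectasian → Cryogenian → Ordovician → Silurian → Paleogene; total span 1376.97 Myr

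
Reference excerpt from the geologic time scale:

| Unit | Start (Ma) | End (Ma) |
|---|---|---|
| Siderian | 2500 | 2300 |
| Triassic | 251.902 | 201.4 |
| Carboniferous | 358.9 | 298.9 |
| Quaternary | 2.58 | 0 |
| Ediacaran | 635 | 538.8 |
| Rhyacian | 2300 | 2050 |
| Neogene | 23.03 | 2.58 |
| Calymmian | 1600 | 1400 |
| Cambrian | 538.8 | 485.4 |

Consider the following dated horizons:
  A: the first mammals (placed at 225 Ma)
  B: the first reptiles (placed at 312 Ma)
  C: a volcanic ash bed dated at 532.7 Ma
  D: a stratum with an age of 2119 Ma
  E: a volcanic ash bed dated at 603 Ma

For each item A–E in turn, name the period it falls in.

A — Triassic; B — Carboniferous; C — Cambrian; D — Rhyacian; E — Ediacaran

A: 225 Ma lies in 251.902–201.4 Ma, so Triassic.
B: 312 Ma lies in 358.9–298.9 Ma, so Carboniferous.
C: 532.7 Ma lies in 538.8–485.4 Ma, so Cambrian.
D: 2119 Ma lies in 2300–2050 Ma, so Rhyacian.
E: 603 Ma lies in 635–538.8 Ma, so Ediacaran.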